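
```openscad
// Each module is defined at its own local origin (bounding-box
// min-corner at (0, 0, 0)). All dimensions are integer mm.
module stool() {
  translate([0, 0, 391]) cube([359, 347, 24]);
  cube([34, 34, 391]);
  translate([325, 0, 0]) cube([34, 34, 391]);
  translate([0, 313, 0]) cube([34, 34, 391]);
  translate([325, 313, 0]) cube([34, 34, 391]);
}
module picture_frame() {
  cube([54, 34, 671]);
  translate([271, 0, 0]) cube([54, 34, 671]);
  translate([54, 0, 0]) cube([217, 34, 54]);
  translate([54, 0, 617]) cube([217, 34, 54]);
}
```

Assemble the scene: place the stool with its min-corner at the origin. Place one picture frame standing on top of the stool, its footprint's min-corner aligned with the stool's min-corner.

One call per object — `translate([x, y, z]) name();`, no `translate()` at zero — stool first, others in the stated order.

stool();
translate([0, 0, 415]) picture_frame();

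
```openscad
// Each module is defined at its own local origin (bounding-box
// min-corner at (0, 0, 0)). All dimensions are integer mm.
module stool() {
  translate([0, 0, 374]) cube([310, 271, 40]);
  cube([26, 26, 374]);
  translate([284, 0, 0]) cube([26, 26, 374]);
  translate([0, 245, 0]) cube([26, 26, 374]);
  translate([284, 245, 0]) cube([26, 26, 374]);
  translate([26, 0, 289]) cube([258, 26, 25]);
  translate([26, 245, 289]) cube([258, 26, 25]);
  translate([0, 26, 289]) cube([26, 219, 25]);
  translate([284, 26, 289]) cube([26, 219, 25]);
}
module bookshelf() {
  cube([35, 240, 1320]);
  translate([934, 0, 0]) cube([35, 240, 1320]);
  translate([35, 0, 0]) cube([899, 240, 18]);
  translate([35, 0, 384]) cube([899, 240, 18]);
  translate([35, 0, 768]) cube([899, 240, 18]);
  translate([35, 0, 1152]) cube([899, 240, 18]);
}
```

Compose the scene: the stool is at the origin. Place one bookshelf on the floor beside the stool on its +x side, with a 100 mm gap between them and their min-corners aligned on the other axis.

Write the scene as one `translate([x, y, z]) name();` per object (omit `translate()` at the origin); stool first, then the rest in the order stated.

stool();
translate([410, 0, 0]) bookshelf();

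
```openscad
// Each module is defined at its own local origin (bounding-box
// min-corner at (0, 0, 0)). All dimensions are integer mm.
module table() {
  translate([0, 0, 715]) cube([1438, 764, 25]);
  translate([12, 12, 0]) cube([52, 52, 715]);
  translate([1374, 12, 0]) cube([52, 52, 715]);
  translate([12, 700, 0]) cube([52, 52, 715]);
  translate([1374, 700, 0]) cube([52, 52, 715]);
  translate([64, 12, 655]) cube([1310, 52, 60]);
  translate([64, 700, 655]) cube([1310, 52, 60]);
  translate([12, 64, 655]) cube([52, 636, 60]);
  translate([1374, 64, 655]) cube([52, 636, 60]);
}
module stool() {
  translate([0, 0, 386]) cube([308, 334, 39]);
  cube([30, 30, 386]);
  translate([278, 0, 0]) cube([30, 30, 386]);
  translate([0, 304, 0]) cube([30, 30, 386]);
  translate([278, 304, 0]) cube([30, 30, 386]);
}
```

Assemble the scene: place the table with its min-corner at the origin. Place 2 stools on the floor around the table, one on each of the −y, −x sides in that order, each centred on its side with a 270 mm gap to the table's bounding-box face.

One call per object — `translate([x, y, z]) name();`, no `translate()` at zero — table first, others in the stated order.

table();
translate([565, -604, 0]) stool();
translate([-578, 215, 0]) stool();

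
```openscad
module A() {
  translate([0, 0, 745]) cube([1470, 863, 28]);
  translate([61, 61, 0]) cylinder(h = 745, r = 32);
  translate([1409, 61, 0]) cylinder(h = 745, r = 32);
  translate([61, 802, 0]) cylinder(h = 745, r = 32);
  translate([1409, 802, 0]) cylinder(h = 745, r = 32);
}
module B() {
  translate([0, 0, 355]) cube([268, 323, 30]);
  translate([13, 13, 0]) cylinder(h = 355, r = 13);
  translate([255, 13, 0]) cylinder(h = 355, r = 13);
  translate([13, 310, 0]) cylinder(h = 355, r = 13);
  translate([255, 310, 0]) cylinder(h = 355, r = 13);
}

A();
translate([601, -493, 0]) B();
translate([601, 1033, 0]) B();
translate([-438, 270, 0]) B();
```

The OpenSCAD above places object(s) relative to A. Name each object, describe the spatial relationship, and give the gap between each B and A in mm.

Each stool's nearest face is 170 mm from the table's bounding box.

A is a table. B is a stool. Three stools sit around the table at the −y, +y, −x sides. The gap between each stool and the table is 170 mm.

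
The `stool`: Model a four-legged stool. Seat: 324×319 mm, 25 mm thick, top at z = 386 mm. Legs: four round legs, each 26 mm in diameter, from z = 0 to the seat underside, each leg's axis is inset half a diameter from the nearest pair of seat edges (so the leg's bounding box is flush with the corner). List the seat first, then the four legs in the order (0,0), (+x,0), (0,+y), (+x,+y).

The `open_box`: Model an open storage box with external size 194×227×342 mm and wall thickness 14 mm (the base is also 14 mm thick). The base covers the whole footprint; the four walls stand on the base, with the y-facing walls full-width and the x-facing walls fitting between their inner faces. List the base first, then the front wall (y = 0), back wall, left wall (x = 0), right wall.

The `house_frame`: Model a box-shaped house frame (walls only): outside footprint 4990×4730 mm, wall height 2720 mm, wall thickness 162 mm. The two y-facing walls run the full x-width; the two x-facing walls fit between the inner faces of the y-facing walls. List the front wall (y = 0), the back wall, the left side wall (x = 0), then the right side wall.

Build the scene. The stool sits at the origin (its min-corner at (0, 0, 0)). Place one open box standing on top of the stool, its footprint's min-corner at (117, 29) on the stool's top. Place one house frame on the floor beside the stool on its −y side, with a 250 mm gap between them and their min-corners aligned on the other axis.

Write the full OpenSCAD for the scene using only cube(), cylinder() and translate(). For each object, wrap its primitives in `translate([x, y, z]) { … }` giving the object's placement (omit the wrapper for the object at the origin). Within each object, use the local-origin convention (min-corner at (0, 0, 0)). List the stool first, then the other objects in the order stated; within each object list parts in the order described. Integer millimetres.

translate([0, 0, 361]) cube([324, 319, 25]);
translate([13, 13, 0]) cylinder(h = 361, r = 13);
translate([311, 13, 0]) cylinder(h = 361, r = 13);
translate([13, 306, 0]) cylinder(h = 361, r = 13);
translate([311, 306, 0]) cylinder(h = 361, r = 13);
translate([117, 29, 386]) {
  cube([194, 227, 14]);
  translate([0, 0, 14]) cube([194, 14, 328]);
  translate([0, 213, 14]) cube([194, 14, 328]);
  translate([0, 14, 14]) cube([14, 199, 328]);
  translate([180, 14, 14]) cube([14, 199, 328]);
}
translate([0, -4980, 0]) {
  cube([4990, 162, 2720]);
  translate([0, 4568, 0]) cube([4990, 162, 2720]);
  translate([0, 162, 0]) cube([162, 4406, 2720]);
  translate([4828, 162, 0]) cube([162, 4406, 2720]);
}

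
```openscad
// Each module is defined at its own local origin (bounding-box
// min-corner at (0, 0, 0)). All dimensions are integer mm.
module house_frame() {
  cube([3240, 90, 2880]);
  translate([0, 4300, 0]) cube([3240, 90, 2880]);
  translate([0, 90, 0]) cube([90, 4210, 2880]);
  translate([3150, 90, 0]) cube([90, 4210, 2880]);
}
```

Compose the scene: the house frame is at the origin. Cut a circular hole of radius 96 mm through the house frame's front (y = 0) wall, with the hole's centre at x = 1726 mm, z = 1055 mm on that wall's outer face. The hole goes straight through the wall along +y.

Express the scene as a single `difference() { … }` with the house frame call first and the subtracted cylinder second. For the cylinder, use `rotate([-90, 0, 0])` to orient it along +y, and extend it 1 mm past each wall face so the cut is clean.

difference() {
  house_frame();
  translate([1726, -1, 1055]) rotate([-90, 0, 0]) cylinder(h = 92, r = 96);
}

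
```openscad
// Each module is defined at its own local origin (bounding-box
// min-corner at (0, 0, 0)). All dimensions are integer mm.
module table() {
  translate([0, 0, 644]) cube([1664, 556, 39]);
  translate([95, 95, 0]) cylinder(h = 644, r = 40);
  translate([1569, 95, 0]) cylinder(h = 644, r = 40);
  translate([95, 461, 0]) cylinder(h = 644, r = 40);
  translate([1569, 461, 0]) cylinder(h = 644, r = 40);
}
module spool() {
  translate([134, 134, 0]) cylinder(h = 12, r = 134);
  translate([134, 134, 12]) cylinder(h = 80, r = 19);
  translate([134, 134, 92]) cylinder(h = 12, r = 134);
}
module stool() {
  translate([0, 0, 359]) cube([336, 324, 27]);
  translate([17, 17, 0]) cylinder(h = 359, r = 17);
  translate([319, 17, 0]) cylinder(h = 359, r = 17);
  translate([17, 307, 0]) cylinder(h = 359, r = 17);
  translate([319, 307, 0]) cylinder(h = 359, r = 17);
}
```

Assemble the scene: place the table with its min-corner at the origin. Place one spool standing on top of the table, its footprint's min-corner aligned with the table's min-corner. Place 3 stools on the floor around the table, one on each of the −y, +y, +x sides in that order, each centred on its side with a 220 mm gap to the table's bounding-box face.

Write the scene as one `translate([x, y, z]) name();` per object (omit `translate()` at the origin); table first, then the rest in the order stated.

table();
translate([0, 0, 683]) spool();
translate([664, -544, 0]) stool();
translate([664, 776, 0]) stool();
translate([1884, 116, 0]) stool();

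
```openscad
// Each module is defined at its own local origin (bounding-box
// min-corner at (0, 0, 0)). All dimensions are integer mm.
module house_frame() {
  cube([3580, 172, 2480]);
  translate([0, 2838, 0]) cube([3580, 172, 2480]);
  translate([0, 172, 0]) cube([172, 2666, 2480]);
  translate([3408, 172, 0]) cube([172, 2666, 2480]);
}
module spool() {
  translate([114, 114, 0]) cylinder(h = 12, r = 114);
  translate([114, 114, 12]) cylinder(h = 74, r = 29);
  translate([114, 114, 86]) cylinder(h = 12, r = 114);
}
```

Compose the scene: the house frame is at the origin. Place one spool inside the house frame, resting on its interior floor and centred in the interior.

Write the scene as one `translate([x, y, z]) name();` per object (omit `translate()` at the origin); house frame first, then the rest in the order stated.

house_frame();
translate([1676, 1391, 0]) spool();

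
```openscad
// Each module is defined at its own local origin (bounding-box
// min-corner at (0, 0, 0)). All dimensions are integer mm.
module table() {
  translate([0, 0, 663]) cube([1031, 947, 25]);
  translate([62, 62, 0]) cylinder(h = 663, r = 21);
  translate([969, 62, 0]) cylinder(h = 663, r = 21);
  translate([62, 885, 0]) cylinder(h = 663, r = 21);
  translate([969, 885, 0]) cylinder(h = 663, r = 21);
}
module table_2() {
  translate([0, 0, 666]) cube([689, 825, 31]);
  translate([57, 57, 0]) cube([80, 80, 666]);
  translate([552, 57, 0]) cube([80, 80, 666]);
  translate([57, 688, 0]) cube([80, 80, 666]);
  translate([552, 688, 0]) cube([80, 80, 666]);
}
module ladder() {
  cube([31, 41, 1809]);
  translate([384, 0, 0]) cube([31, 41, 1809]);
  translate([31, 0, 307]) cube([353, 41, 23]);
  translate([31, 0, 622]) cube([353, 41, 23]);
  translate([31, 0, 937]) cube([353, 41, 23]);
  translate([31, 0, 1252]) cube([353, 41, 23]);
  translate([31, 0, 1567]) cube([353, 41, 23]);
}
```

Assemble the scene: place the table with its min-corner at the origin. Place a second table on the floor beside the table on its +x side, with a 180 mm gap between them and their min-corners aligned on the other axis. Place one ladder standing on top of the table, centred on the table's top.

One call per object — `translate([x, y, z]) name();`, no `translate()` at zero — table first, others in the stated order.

table();
translate([1211, 0, 0]) table_2();
translate([308, 453, 688]) ladder();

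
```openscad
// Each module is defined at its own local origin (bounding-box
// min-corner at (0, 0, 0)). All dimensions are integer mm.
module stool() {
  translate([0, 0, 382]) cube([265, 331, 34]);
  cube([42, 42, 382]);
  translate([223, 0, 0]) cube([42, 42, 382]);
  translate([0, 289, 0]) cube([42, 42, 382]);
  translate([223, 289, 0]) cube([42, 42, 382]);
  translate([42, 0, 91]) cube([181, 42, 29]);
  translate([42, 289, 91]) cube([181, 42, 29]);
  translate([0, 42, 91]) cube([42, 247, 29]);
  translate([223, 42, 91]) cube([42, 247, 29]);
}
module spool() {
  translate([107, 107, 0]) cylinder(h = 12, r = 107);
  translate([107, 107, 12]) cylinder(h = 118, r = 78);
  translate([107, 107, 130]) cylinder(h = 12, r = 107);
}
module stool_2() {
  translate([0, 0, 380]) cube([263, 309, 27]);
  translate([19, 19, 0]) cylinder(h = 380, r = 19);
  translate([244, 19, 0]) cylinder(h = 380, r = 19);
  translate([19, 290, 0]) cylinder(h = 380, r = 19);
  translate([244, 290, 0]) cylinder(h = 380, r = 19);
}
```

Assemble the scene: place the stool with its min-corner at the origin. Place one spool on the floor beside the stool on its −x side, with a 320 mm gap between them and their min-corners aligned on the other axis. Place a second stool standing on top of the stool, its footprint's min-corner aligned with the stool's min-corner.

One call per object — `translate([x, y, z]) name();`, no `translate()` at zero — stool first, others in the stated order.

stool();
translate([-534, 0, 0]) spool();
translate([0, 0, 416]) stool_2();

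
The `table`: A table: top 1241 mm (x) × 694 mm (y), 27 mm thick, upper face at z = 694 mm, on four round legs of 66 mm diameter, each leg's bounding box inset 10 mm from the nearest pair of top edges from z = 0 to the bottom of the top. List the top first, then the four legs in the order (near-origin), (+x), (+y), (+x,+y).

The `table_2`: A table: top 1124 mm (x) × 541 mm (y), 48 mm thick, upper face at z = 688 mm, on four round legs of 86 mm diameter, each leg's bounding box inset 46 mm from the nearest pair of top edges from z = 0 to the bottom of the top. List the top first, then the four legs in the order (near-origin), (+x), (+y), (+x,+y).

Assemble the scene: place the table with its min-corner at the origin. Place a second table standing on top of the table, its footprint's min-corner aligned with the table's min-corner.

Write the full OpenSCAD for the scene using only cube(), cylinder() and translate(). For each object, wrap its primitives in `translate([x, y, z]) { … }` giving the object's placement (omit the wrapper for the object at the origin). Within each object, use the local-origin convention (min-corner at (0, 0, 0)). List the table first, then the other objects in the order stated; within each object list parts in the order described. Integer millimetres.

translate([0, 0, 667]) cube([1241, 694, 27]);
translate([43, 43, 0]) cylinder(h = 667, r = 33);
translate([1198, 43, 0]) cylinder(h = 667, r = 33);
translate([43, 651, 0]) cylinder(h = 667, r = 33);
translate([1198, 651, 0]) cylinder(h = 667, r = 33);
translate([0, 0, 694]) {
  translate([0, 0, 640]) cube([1124, 541, 48]);
  translate([89, 89, 0]) cylinder(h = 640, r = 43);
  translate([1035, 89, 0]) cylinder(h = 640, r = 43);
  translate([89, 452, 0]) cylinder(h = 640, r = 43);
  translate([1035, 452, 0]) cylinder(h = 640, r = 43);
}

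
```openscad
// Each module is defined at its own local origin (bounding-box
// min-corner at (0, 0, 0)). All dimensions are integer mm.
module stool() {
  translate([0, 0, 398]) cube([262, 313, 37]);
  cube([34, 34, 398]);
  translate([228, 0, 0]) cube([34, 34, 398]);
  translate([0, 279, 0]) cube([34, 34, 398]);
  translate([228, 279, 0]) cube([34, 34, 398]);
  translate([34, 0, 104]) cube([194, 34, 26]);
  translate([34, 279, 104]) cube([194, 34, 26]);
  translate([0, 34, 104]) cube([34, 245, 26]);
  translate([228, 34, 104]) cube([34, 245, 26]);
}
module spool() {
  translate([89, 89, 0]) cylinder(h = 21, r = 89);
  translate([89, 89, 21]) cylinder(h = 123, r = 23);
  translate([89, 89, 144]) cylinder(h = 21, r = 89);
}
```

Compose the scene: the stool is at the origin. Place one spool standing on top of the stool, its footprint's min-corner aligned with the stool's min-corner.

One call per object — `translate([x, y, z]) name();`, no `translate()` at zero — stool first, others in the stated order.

stool();
translate([0, 0, 435]) spool();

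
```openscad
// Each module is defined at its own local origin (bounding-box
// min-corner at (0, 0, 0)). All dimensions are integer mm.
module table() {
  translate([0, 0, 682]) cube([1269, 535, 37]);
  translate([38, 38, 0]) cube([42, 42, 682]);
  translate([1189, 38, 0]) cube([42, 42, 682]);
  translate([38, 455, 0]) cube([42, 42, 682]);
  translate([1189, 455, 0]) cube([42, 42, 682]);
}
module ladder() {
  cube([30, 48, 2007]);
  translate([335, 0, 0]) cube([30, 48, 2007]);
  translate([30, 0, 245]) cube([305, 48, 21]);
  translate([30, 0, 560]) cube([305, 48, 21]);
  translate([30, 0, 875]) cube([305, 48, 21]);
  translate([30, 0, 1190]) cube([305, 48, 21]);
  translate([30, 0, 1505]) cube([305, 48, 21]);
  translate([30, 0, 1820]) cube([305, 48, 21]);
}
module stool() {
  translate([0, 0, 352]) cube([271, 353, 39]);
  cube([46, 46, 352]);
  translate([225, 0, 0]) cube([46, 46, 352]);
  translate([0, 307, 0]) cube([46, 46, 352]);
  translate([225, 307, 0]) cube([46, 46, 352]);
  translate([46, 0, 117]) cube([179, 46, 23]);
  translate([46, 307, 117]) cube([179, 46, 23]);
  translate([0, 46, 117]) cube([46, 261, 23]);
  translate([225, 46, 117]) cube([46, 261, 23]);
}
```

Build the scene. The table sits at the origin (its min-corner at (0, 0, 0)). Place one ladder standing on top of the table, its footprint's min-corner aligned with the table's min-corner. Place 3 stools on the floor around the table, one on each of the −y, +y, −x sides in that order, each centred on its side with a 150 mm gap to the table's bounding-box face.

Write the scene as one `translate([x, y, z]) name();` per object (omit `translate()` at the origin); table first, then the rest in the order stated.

table();
translate([0, 0, 719]) ladder();
translate([499, -503, 0]) stool();
translate([499, 685, 0]) stool();
translate([-421, 91, 0]) stool();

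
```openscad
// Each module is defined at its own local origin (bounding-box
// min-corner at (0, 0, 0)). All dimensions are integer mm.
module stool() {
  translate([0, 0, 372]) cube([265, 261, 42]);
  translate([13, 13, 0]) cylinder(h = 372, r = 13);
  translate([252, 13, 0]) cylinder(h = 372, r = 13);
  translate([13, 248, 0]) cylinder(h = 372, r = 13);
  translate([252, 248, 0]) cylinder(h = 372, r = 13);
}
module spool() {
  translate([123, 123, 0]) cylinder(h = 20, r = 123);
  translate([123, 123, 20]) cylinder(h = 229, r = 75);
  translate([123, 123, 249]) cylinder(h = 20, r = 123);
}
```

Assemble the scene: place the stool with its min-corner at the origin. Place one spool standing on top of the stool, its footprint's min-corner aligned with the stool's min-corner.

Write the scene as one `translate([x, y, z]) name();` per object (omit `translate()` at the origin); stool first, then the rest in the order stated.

stool();
translate([0, 0, 414]) spool();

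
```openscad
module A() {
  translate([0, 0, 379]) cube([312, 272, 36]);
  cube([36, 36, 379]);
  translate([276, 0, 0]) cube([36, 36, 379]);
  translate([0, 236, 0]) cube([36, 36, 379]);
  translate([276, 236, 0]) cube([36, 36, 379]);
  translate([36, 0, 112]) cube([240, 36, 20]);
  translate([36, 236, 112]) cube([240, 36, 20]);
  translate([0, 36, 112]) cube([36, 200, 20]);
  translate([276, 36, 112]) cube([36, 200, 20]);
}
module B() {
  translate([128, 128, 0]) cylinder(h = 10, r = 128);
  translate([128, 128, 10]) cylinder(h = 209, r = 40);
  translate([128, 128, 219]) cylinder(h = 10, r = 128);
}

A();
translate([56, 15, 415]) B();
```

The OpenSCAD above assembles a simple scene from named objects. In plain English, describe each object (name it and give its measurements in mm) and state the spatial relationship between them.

A is a simple wooden stool: a rectangular seat 312 mm (x) by 272 mm (y), 36 mm thick, top face at z = 415 mm, on four square legs, each 36×36 mm in cross-section. The legs rest on z = 0, each flush with a corner of the seat. Four stretchers, 36 mm wide and 20 mm tall, connect adjacent legs with their undersides at z = 112 mm, each running between the inner faces of the legs it joins and aligned with the legs' outer faces on the other axis.

B is a spool: two coaxial disc flanges of radius 128 mm and thickness 10 mm, joined by a core cylinder of radius 40 mm and height 209 mm. The lower flange rests on z = 0 and the three cylinders share a vertical axis.

The spool is on top of the stool.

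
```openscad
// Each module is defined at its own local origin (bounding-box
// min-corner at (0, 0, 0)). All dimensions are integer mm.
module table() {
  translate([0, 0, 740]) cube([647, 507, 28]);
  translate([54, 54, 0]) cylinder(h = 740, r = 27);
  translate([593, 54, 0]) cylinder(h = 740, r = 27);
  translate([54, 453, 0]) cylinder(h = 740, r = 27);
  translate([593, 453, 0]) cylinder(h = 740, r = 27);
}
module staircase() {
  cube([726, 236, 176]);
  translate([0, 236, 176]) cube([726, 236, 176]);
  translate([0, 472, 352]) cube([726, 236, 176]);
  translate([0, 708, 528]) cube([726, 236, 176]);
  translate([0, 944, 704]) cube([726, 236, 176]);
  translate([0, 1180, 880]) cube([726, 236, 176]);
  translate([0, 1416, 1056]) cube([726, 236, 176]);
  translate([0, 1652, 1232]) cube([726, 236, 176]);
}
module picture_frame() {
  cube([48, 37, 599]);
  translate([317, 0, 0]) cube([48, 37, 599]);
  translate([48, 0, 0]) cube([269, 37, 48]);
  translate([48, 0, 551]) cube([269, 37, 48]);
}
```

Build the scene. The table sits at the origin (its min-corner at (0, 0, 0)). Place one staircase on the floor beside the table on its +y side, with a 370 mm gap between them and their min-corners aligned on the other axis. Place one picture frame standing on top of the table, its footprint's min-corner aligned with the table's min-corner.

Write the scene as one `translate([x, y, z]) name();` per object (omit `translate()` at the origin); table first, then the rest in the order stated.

table();
translate([0, 877, 0]) staircase();
translate([0, 0, 768]) picture_frame();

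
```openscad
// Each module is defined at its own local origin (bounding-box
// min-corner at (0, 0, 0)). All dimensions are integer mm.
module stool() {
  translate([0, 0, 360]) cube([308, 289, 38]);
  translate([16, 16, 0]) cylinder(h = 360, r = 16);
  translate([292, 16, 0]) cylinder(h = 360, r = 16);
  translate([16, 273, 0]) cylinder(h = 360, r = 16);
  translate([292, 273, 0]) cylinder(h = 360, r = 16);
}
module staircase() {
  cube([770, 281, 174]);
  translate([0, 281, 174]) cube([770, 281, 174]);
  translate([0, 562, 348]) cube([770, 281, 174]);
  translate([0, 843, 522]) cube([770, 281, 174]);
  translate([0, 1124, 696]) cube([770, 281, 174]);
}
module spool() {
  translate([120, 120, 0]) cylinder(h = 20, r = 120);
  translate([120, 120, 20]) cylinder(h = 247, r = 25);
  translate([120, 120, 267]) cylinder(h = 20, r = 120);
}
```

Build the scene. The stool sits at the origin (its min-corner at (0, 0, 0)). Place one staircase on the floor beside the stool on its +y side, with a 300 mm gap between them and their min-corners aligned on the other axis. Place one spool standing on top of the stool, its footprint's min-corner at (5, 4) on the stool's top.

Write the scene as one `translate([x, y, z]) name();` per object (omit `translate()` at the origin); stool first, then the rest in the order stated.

stool();
translate([0, 589, 0]) staircase();
translate([5, 4, 398]) spool();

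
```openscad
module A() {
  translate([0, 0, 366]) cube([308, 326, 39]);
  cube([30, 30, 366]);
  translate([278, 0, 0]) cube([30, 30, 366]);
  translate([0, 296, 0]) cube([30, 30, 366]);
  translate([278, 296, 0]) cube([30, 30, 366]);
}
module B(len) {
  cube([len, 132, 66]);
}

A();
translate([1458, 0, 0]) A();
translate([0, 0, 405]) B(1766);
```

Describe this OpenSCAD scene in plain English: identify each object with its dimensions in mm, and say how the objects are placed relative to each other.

A is a four-legged stool. The seat is a 308×326×39 mm slab whose top surface is at z = 405 mm; four square legs, each 30×30 mm in cross-section, run from the floor (z = 0) to the underside of the seat, each flush with a corner of the seat.

B is a rectangular beam 1766 mm long (x), 132 mm deep (y), 66 mm thick (z).

The beam spans the tops of two stools placed 1150 mm apart, resting at z = 405 mm.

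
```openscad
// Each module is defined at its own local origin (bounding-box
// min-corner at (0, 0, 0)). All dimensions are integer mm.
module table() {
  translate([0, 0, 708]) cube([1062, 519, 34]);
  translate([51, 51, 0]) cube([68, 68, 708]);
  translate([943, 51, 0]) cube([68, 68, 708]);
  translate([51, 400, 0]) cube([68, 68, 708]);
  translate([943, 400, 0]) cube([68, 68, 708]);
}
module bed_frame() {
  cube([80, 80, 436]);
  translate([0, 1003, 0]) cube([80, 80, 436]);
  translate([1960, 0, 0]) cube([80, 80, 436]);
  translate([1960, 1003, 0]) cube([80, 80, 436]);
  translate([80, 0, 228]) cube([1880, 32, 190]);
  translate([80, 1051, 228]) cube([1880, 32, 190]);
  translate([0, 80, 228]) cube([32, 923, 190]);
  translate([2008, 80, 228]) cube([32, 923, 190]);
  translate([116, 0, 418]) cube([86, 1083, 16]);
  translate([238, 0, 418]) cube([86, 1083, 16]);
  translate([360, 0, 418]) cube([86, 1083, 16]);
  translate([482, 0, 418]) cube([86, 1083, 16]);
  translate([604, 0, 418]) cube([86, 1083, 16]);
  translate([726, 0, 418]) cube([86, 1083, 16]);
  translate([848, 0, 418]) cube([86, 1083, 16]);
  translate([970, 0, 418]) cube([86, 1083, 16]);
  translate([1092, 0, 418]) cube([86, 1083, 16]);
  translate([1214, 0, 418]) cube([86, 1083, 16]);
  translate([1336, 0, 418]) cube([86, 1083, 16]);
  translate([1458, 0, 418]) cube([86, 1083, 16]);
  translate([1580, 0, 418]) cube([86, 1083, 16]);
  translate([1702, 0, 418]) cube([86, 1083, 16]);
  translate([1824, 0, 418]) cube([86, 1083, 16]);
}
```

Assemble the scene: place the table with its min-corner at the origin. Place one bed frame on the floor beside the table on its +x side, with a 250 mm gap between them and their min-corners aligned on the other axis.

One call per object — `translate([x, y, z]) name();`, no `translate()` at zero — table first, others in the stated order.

table();
translate([1312, 0, 0]) bed_frame();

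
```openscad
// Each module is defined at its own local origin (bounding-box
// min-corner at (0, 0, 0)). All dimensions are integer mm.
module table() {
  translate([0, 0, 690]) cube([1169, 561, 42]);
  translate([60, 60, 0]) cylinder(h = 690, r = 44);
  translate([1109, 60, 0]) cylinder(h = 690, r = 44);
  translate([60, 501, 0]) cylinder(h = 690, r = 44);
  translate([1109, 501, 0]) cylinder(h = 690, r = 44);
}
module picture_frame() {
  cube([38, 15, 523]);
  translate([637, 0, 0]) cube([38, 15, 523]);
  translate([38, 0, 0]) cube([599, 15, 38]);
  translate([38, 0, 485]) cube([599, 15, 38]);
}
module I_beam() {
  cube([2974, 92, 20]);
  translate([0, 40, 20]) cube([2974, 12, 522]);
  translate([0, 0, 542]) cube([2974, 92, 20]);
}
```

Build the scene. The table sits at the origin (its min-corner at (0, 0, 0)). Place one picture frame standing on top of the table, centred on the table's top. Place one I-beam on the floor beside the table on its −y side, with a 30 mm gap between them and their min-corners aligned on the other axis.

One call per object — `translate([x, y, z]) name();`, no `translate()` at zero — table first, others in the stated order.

table();
translate([247, 273, 732]) picture_frame();
translate([0, -122, 0]) I_beam();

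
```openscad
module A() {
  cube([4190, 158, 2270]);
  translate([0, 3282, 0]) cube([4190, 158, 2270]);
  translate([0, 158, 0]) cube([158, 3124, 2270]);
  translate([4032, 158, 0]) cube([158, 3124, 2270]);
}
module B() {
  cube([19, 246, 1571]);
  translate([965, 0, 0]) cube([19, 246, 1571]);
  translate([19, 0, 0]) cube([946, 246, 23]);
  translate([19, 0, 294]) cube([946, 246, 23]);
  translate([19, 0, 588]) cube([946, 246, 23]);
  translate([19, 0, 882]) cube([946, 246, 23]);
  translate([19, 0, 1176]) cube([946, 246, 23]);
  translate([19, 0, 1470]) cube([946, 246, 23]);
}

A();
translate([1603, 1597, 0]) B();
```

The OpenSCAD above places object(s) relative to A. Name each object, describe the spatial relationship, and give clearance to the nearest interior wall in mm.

Clearances: x = 1445, y = 1439; minimum 1439 mm.

A is a house frame. B is a bookshelf. The bookshelf sits inside the house frame, centred. The clearance to the nearest interior wall is 1439 mm.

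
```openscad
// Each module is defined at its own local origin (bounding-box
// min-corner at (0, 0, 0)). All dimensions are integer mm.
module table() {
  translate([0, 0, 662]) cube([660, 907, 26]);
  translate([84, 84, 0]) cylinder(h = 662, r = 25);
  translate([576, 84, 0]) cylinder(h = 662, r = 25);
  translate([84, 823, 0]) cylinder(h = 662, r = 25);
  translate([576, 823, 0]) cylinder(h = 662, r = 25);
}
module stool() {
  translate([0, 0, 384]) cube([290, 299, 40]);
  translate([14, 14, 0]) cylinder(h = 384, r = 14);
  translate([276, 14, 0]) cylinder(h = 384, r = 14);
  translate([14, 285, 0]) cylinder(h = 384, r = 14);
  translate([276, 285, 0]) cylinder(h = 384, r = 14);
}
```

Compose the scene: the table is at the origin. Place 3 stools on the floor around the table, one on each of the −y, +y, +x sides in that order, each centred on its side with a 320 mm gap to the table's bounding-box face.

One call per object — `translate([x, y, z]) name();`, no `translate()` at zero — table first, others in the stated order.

table();
translate([185, -619, 0]) stool();
translate([185, 1227, 0]) stool();
translate([980, 304, 0]) stool();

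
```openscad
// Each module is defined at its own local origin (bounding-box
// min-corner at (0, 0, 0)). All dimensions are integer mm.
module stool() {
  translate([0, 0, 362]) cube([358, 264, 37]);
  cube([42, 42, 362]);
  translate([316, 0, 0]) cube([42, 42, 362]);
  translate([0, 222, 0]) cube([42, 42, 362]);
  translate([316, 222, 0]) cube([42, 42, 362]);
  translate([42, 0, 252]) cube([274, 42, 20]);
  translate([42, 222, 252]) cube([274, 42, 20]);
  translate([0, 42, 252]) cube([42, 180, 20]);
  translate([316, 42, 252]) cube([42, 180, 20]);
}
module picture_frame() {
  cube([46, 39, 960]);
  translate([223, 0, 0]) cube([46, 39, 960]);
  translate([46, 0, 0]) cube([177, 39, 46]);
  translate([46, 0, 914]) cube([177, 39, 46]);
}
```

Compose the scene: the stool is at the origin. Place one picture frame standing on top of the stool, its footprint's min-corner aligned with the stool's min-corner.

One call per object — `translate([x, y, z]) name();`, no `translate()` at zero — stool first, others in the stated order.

stool();
translate([0, 0, 399]) picture_frame();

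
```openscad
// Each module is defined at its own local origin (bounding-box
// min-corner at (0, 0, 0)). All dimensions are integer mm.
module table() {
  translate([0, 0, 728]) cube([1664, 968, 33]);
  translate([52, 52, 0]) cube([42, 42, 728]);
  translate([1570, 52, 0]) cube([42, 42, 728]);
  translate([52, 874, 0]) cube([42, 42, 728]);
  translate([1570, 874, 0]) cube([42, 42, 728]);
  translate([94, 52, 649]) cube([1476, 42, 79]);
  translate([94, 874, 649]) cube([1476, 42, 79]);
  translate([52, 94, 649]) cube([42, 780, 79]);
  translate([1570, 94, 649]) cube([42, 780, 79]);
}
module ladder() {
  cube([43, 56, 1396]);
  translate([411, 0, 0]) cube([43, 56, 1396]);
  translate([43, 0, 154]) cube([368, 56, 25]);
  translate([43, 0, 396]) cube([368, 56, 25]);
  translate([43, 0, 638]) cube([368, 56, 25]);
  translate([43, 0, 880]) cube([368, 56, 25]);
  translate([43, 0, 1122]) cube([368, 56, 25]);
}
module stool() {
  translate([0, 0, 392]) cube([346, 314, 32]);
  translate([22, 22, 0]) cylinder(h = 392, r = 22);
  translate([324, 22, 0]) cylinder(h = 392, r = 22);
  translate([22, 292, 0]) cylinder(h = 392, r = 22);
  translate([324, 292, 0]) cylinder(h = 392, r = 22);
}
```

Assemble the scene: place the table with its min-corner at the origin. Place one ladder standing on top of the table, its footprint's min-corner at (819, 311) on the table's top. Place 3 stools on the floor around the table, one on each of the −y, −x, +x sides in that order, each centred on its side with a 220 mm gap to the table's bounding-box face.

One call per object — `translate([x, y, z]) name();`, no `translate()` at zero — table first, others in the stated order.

table();
translate([819, 311, 761]) ladder();
translate([659, -534, 0]) stool();
translate([-566, 327, 0]) stool();
translate([1884, 327, 0]) stool();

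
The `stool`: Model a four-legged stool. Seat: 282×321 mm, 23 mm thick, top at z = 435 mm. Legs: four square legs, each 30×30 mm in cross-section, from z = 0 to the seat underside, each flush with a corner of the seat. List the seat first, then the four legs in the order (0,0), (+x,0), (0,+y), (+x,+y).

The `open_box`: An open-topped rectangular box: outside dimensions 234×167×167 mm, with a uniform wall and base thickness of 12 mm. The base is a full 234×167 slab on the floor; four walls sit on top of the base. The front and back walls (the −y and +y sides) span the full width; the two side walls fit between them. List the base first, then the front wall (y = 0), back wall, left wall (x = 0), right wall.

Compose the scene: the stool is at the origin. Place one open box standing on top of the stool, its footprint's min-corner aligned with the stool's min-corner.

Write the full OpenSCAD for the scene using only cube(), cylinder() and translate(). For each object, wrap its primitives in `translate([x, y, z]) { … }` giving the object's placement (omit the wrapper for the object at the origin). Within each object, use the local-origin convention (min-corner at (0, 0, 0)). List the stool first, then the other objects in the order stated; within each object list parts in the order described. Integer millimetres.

translate([0, 0, 412]) cube([282, 321, 23]);
cube([30, 30, 412]);
translate([252, 0, 0]) cube([30, 30, 412]);
translate([0, 291, 0]) cube([30, 30, 412]);
translate([252, 291, 0]) cube([30, 30, 412]);
translate([0, 0, 435]) {
  cube([234, 167, 12]);
  translate([0, 0, 12]) cube([234, 12, 155]);
  translate([0, 155, 12]) cube([234, 12, 155]);
  translate([0, 12, 12]) cube([12, 143, 155]);
  translate([222, 12, 12]) cube([12, 143, 155]);
}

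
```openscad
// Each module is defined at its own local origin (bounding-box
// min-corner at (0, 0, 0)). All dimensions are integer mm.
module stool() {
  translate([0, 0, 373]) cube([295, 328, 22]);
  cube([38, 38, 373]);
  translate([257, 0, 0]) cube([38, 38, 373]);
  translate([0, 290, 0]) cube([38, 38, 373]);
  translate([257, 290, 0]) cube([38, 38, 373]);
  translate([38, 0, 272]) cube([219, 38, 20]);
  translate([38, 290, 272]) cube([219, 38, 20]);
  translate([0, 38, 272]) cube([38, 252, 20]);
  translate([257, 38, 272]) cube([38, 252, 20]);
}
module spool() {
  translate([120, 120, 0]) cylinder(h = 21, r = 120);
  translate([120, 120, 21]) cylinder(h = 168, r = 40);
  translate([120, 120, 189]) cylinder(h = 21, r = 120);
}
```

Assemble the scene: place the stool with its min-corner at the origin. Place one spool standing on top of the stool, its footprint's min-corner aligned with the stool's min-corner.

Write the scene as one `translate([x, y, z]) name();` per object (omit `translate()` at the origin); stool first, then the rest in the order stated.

stool();
translate([0, 0, 395]) spool();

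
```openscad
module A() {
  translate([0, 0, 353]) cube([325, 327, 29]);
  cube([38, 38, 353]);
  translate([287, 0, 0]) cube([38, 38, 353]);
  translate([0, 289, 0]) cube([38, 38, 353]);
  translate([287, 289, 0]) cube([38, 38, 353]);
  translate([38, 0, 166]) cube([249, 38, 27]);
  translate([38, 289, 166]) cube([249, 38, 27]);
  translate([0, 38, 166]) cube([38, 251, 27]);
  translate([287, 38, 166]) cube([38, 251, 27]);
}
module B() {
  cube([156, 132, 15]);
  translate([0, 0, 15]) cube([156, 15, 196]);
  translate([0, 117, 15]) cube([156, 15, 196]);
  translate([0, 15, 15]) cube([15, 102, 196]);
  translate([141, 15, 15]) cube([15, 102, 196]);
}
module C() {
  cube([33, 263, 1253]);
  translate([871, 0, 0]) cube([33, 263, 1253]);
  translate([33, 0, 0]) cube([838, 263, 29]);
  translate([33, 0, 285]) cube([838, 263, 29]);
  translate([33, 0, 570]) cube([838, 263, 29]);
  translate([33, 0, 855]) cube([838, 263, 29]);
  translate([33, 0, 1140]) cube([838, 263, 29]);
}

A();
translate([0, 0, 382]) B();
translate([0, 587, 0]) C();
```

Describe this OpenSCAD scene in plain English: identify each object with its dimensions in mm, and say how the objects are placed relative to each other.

A is a four-legged stool. The seat is 325×327 mm, 29 mm thick, top at z = 382 mm. It stands on four square legs, each 38×38 mm in cross-section, from z = 0 to the seat underside, each flush with a corner of the seat. Four stretchers, 38 mm wide and 27 mm tall, connect adjacent legs with their undersides at z = 166 mm, each running between the inner faces of the legs it joins and aligned with the legs' outer faces on the other axis.

B is an open-topped rectangular box: outside dimensions 156×132×211 mm, with a uniform wall and base thickness of 15 mm. The base is a full 156×132 slab on the floor; four walls sit on top of the base. The front and back walls (the −y and +y sides) span the full width; the two side walls fit between them.

C is a bookshelf 904 mm wide overall, 263 mm deep and 1253 mm tall. The two sides are 33 mm thick vertical panels. 5 horizontal shelves of 29 mm thickness span between the inner faces of the sides; the lowest shelf sits on the floor and shelves are stacked with a clear vertical gap of 256 mm between each pair.

The open box is on top of the stool. The bookshelf is on the floor beside the stool on its +y side.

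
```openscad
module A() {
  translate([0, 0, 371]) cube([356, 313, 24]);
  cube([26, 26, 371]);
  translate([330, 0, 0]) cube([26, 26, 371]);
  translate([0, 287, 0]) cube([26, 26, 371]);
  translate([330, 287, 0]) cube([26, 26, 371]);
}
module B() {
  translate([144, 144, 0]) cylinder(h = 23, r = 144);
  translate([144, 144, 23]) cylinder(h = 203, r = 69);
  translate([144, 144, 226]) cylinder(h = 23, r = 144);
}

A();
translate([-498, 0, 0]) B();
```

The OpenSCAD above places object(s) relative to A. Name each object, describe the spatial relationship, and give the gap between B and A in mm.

The spool's nearest face is 210 mm from the stool's −x face.

A is a stool. B is a spool. The spool is on the floor beside the stool on its −x side. The gap between the spool and the stool is 210 mm.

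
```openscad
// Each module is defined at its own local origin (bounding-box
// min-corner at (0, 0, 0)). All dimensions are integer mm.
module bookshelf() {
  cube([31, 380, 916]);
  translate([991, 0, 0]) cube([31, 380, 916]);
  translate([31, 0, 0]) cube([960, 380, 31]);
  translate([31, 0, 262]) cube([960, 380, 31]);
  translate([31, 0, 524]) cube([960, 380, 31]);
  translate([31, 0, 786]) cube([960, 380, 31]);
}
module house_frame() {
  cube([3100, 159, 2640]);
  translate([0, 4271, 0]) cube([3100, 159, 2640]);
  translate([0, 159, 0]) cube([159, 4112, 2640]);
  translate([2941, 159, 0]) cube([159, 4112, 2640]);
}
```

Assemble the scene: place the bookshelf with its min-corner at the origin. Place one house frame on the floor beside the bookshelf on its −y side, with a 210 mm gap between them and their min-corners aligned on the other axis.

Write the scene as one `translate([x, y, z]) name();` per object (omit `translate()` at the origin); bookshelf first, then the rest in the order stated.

bookshelf();
translate([0, -4640, 0]) house_frame();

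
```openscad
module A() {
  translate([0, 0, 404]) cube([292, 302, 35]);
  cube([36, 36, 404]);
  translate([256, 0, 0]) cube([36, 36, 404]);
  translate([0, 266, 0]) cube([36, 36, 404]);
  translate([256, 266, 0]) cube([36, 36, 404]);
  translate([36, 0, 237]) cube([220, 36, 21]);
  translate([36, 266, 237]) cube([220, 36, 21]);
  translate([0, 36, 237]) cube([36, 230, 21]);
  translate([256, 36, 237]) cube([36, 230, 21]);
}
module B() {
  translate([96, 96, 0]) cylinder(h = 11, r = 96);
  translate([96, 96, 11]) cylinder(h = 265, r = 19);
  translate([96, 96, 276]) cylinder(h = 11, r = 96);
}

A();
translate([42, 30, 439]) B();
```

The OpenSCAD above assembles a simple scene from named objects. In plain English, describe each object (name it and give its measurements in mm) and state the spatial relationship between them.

A is a four-legged stool. The seat is 292×302 mm, 35 mm thick, top at z = 439 mm. It stands on four square legs, each 36×36 mm in cross-section, from z = 0 to the seat underside, each flush with a corner of the seat. Four stretchers, 36 mm wide and 21 mm tall, connect adjacent legs with their undersides at z = 237 mm, each running between the inner faces of the legs it joins and aligned with the legs' outer faces on the other axis.

B is a spool: two coaxial disc flanges of radius 96 mm and thickness 11 mm, joined by a core cylinder of radius 19 mm and height 265 mm. The lower flange rests on z = 0 and the three cylinders share a vertical axis.

The spool is on top of the stool.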